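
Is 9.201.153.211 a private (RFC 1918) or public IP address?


RFC 1918 private ranges:
  10.0.0.0/8 (10.0.0.0 - 10.255.255.255)
  172.16.0.0/12 (172.16.0.0 - 172.31.255.255)
  192.168.0.0/16 (192.168.0.0 - 192.168.255.255)
Public (not in any RFC 1918 range)


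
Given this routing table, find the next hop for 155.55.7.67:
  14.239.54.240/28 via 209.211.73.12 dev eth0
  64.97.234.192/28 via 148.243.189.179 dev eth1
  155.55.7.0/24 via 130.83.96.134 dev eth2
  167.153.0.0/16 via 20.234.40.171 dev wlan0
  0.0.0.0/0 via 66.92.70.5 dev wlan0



Longest prefix match for 155.55.7.67:
  /28 14.239.54.240: no
  /28 64.97.234.192: no
  /24 155.55.7.0: MATCH
  /16 167.153.0.0: no
  /0 0.0.0.0: MATCH
Selected: next-hop 130.83.96.134 via eth2 (matched /24)


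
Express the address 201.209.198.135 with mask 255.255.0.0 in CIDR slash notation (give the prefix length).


Binary: 11111111.11111111.00000000.00000000
Count leading 1s
Prefix: /16


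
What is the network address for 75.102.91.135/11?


IP:   01001011.01100110.01011011.10000111
Mask: 11111111.11100000.00000000.00000000
AND operation:
Net:  01001011.01100000.00000000.00000000
Network: 75.96.0.0/11


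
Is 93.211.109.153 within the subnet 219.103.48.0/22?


Subnet network: 219.103.48.0
Test IP AND mask: 93.211.108.0
No, 93.211.109.153 is not in 219.103.48.0/22


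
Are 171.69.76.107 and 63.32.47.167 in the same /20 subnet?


Mask: 255.255.240.0
171.69.76.107 AND mask = 171.69.64.0
63.32.47.167 AND mask = 63.32.32.0
No, different subnets (171.69.64.0 vs 63.32.32.0)


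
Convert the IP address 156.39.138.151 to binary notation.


156 = 10011100
39 = 00100111
138 = 10001010
151 = 10010111
Binary: 10011100.00100111.10001010.10010111


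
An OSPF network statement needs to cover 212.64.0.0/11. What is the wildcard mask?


Subnet mask: 255.224.0.0
Wildcard = 255.255.255.255 - subnet mask
255 - 255 = 0
255 - 224 = 31
255 - 0 = 255
255 - 0 = 255
Wildcard: 0.31.255.255


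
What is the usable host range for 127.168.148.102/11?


Network: 127.160.0.0
Broadcast: 127.191.255.255
First usable = network + 1
Last usable = broadcast - 1
Range: 127.160.0.1 to 127.191.255.254


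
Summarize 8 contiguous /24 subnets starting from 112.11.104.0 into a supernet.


Original prefix: /24
Number of subnets: 8 = 2^3
New prefix = 24 - 3 = 21
Supernet: 112.11.104.0/21


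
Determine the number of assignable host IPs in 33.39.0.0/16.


Host bits = 32 - 16 = 16
Total addresses = 2^16 = 65536
Usable = total - 2 (network and broadcast)
Usable hosts: 65534


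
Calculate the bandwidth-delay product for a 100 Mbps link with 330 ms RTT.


BDP = bandwidth * RTT
= 100 Mbps * 330 ms
= 100 * 1e6 * 330 / 1000 bits
= 33000000 bits
= 4125000 bytes
= 4028.3203 KB
BDP = 33000000 bits (4125000 bytes)


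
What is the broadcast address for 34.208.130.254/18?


Network: 34.208.128.0/18
Host bits = 14
Set all host bits to 1:
Broadcast: 34.208.191.255


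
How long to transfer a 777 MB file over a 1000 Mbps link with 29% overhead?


Effective throughput = 1000 * (1 - 29/100) = 710 Mbps
File size in Mb = 777 * 8 = 6216 Mb
Time = 6216 / 710
Time = 8.7549 seconds


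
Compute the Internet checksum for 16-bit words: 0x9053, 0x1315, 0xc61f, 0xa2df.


Sum all words (with carry folding):
+ 0x9053 = 0x9053
+ 0x1315 = 0xa368
+ 0xc61f = 0x6988
+ 0xa2df = 0x0c68
One's complement: ~0x0c68
Checksum = 0xf397


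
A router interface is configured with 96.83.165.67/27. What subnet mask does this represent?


/27 means 27 network bits, 5 host bits
Binary: 11111111111111111111111111100000
Mask: 255.255.255.224


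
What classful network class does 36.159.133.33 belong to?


First octet: 36
Binary: 00100100
0xxxxxxx -> Class A (1-126)
Class A, default mask 255.0.0.0 (/8)


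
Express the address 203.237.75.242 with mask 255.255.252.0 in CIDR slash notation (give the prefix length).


Binary: 11111111.11111111.11111100.00000000
Count leading 1s
Prefix: /22


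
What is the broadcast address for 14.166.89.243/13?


Network: 14.160.0.0/13
Host bits = 19
Set all host bits to 1:
Broadcast: 14.167.255.255


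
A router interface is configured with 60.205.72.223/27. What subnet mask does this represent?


/27 means 27 network bits, 5 host bits
Binary: 11111111111111111111111111100000
Mask: 255.255.255.224


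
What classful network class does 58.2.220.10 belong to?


First octet: 58
Binary: 00111010
0xxxxxxx -> Class A (1-126)
Class A, default mask 255.0.0.0 (/8)


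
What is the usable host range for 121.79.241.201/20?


Network: 121.79.240.0
Broadcast: 121.79.255.255
First usable = network + 1
Last usable = broadcast - 1
Range: 121.79.240.1 to 121.79.255.254


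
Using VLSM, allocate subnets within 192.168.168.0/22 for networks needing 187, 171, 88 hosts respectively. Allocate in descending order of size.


187 hosts -> /24 (254 usable): 192.168.168.0/24
171 hosts -> /24 (254 usable): 192.168.169.0/24
88 hosts -> /25 (126 usable): 192.168.170.0/25
Allocation: 192.168.168.0/24 (187 hosts, 254 usable); 192.168.169.0/24 (171 hosts, 254 usable); 192.168.170.0/25 (88 hosts, 126 usable)


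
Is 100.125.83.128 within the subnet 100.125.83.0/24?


Subnet network: 100.125.83.0
Test IP AND mask: 100.125.83.0
Yes, 100.125.83.128 is in 100.125.83.0/24


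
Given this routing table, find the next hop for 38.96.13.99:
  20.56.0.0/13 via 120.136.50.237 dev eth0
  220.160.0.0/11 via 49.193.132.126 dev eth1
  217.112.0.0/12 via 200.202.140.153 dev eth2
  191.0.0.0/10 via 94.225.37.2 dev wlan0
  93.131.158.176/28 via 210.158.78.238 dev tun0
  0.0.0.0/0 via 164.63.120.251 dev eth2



Longest prefix match for 38.96.13.99:
  /13 20.56.0.0: no
  /11 220.160.0.0: no
  /12 217.112.0.0: no
  /10 191.0.0.0: no
  /28 93.131.158.176: no
  /0 0.0.0.0: MATCH
Selected: next-hop 164.63.120.251 via eth2 (matched /0)


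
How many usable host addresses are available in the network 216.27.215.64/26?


Host bits = 32 - 26 = 6
Total addresses = 2^6 = 64
Usable = total - 2 (network and broadcast)
Usable hosts: 62


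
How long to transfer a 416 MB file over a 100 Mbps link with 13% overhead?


Effective throughput = 100 * (1 - 13/100) = 87 Mbps
File size in Mb = 416 * 8 = 3328 Mb
Time = 3328 / 87
Time = 38.2529 seconds


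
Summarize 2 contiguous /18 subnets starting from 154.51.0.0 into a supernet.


Original prefix: /18
Number of subnets: 2 = 2^1
New prefix = 18 - 1 = 17
Supernet: 154.51.0.0/17


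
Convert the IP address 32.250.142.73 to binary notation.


32 = 00100000
250 = 11111010
142 = 10001110
73 = 01001001
Binary: 00100000.11111010.10001110.01001001


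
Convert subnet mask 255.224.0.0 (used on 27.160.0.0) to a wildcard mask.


Subnet mask: 255.224.0.0
Wildcard = 255.255.255.255 - subnet mask
255 - 255 = 0
255 - 224 = 31
255 - 0 = 255
255 - 0 = 255
Wildcard: 0.31.255.255


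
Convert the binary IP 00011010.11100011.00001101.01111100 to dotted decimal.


00011010 = 26
11100011 = 227
00001101 = 13
01111100 = 124
IP: 26.227.13.124


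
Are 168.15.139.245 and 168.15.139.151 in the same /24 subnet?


Mask: 255.255.255.0
168.15.139.245 AND mask = 168.15.139.0
168.15.139.151 AND mask = 168.15.139.0
Yes, same subnet (168.15.139.0)


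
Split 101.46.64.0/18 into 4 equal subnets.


New prefix = 18 + 2 = 20
Each subnet has 4096 addresses
  101.46.64.0/20
  101.46.80.0/20
  101.46.96.0/20
  101.46.112.0/20
Subnets: 101.46.64.0/20, 101.46.80.0/20, 101.46.96.0/20, 101.46.112.0/20


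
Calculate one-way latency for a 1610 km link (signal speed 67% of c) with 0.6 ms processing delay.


Speed = 0.67 * 3e5 km/s = 201000 km/s
Propagation delay = 1610 / 201000 = 0.008 s = 8.01 ms
Processing delay = 0.6 ms
Total one-way latency = 8.61 ms


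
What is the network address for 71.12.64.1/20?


IP:   01000111.00001100.01000000.00000001
Mask: 11111111.11111111.11110000.00000000
AND operation:
Net:  01000111.00001100.01000000.00000000
Network: 71.12.64.0/20


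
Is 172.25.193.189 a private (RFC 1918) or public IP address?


RFC 1918 private ranges:
  10.0.0.0/8 (10.0.0.0 - 10.255.255.255)
  172.16.0.0/12 (172.16.0.0 - 172.31.255.255)
  192.168.0.0/16 (192.168.0.0 - 192.168.255.255)
Private (in 172.16.0.0/12)


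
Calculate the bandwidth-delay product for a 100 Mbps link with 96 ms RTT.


BDP = bandwidth * RTT
= 100 Mbps * 96 ms
= 100 * 1e6 * 96 / 1000 bits
= 9600000 bits
= 1200000 bytes
= 1171.875 KB
BDP = 9600000 bits (1200000 bytes)


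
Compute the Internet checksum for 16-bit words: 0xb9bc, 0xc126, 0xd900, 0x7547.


Sum all words (with carry folding):
+ 0xb9bc = 0xb9bc
+ 0xc126 = 0x7ae3
+ 0xd900 = 0x53e4
+ 0x7547 = 0xc92b
One's complement: ~0xc92b
Checksum = 0x36d4


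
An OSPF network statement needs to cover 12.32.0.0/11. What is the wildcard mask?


Subnet mask: 255.224.0.0
Wildcard = 255.255.255.255 - subnet mask
255 - 255 = 0
255 - 224 = 31
255 - 0 = 255
255 - 0 = 255
Wildcard: 0.31.255.255


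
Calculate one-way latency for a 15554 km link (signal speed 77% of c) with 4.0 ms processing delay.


Speed = 0.77 * 3e5 km/s = 231000 km/s
Propagation delay = 15554 / 231000 = 0.0673 s = 67.3333 ms
Processing delay = 4.0 ms
Total one-way latency = 71.3333 ms


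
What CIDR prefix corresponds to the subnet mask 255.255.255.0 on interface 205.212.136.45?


Binary: 11111111.11111111.11111111.00000000
Count leading 1s
Prefix: /24


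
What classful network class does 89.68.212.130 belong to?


First octet: 89
Binary: 01011001
0xxxxxxx -> Class A (1-126)
Class A, default mask 255.0.0.0 (/8)


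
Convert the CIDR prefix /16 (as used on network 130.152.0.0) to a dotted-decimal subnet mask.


/16 means 16 network bits, 16 host bits
Binary: 11111111111111110000000000000000
Mask: 255.255.0.0


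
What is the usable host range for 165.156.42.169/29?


Network: 165.156.42.168
Broadcast: 165.156.42.175
First usable = network + 1
Last usable = broadcast - 1
Range: 165.156.42.169 to 165.156.42.174


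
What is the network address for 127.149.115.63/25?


IP:   01111111.10010101.01110011.00111111
Mask: 11111111.11111111.11111111.10000000
AND operation:
Net:  01111111.10010101.01110011.00000000
Network: 127.149.115.0/25


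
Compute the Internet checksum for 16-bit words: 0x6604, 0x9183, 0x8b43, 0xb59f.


Sum all words (with carry folding):
+ 0x6604 = 0x6604
+ 0x9183 = 0xf787
+ 0x8b43 = 0x82cb
+ 0xb59f = 0x386b
One's complement: ~0x386b
Checksum = 0xc794


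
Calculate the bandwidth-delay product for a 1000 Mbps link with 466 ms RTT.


BDP = bandwidth * RTT
= 1000 Mbps * 466 ms
= 1000 * 1e6 * 466 / 1000 bits
= 466000000 bits
= 58250000 bytes
= 56884.7656 KB
BDP = 466000000 bits (58250000 bytes)


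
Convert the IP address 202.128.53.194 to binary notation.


202 = 11001010
128 = 10000000
53 = 00110101
194 = 11000010
Binary: 11001010.10000000.00110101.11000010


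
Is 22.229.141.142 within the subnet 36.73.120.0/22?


Subnet network: 36.73.120.0
Test IP AND mask: 22.229.140.0
No, 22.229.141.142 is not in 36.73.120.0/22


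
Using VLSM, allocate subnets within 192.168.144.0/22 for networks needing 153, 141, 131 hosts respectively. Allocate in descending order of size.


153 hosts -> /24 (254 usable): 192.168.144.0/24
141 hosts -> /24 (254 usable): 192.168.145.0/24
131 hosts -> /24 (254 usable): 192.168.146.0/24
Allocation: 192.168.144.0/24 (153 hosts, 254 usable); 192.168.145.0/24 (141 hosts, 254 usable); 192.168.146.0/24 (131 hosts, 254 usable)


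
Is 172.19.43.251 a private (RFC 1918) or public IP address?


RFC 1918 private ranges:
  10.0.0.0/8 (10.0.0.0 - 10.255.255.255)
  172.16.0.0/12 (172.16.0.0 - 172.31.255.255)
  192.168.0.0/16 (192.168.0.0 - 192.168.255.255)
Private (in 172.16.0.0/12)


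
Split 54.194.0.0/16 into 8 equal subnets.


New prefix = 16 + 3 = 19
Each subnet has 8192 addresses
  54.194.0.0/19
  54.194.32.0/19
  54.194.64.0/19
  54.194.96.0/19
  54.194.128.0/19
  54.194.160.0/19
  54.194.192.0/19
  54.194.224.0/19
Subnets: 54.194.0.0/19, 54.194.32.0/19, 54.194.64.0/19, 54.194.96.0/19, 54.194.128.0/19, 54.194.160.0/19, 54.194.192.0/19, 54.194.224.0/19


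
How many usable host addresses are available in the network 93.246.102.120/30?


Host bits = 32 - 30 = 2
Total addresses = 2^2 = 4
Usable = total - 2 (network and broadcast)
Usable hosts: 2


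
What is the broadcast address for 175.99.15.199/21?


Network: 175.99.8.0/21
Host bits = 11
Set all host bits to 1:
Broadcast: 175.99.15.255


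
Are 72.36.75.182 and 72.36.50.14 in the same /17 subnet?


Mask: 255.255.128.0
72.36.75.182 AND mask = 72.36.0.0
72.36.50.14 AND mask = 72.36.0.0
Yes, same subnet (72.36.0.0)


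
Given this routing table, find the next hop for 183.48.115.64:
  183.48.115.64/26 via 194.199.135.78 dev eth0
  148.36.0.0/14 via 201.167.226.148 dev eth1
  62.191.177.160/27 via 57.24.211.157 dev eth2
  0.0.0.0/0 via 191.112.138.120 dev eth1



Longest prefix match for 183.48.115.64:
  /26 183.48.115.64: MATCH
  /14 148.36.0.0: no
  /27 62.191.177.160: no
  /0 0.0.0.0: MATCH
Selected: next-hop 194.199.135.78 via eth0 (matched /26)


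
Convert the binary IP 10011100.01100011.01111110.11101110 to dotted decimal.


10011100 = 156
01100011 = 99
01111110 = 126
11101110 = 238
IP: 156.99.126.238


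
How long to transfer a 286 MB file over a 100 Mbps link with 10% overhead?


Effective throughput = 100 * (1 - 10/100) = 90 Mbps
File size in Mb = 286 * 8 = 2288 Mb
Time = 2288 / 90
Time = 25.4222 seconds


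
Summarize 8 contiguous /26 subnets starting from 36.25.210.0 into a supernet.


Original prefix: /26
Number of subnets: 8 = 2^3
New prefix = 26 - 3 = 23
Supernet: 36.25.210.0/23


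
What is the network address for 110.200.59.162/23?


IP:   01101110.11001000.00111011.10100010
Mask: 11111111.11111111.11111110.00000000
AND operation:
Net:  01101110.11001000.00111010.00000000
Network: 110.200.58.0/23


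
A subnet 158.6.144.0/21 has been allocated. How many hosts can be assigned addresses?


Host bits = 32 - 21 = 11
Total addresses = 2^11 = 2048
Usable = total - 2 (network and broadcast)
Usable hosts: 2046


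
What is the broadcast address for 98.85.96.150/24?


Network: 98.85.96.0/24
Host bits = 8
Set all host bits to 1:
Broadcast: 98.85.96.255


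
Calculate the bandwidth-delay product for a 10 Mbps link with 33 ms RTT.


BDP = bandwidth * RTT
= 10 Mbps * 33 ms
= 10 * 1e6 * 33 / 1000 bits
= 330000 bits
= 41250 bytes
= 40.2832 KB
BDP = 330000 bits (41250 bytes)


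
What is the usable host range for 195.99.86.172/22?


Network: 195.99.84.0
Broadcast: 195.99.87.255
First usable = network + 1
Last usable = broadcast - 1
Range: 195.99.84.1 to 195.99.87.254


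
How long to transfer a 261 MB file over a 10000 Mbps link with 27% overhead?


Effective throughput = 10000 * (1 - 27/100) = 7300 Mbps
File size in Mb = 261 * 8 = 2088 Mb
Time = 2088 / 7300
Time = 0.286 seconds


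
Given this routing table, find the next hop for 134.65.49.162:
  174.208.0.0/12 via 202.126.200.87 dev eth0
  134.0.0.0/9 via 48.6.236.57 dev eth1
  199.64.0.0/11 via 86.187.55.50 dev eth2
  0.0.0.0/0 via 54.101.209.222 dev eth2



Longest prefix match for 134.65.49.162:
  /12 174.208.0.0: no
  /9 134.0.0.0: MATCH
  /11 199.64.0.0: no
  /0 0.0.0.0: MATCH
Selected: next-hop 48.6.236.57 via eth1 (matched /9)


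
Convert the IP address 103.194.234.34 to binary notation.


103 = 01100111
194 = 11000010
234 = 11101010
34 = 00100010
Binary: 01100111.11000010.11101010.00100010


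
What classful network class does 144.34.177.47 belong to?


First octet: 144
Binary: 10010000
10xxxxxx -> Class B (128-191)
Class B, default mask 255.255.0.0 (/16)


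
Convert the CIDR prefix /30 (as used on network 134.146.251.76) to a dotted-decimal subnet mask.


/30 means 30 network bits, 2 host bits
Binary: 11111111111111111111111111111100
Mask: 255.255.255.252


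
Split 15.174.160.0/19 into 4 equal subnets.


New prefix = 19 + 2 = 21
Each subnet has 2048 addresses
  15.174.160.0/21
  15.174.168.0/21
  15.174.176.0/21
  15.174.184.0/21
Subnets: 15.174.160.0/21, 15.174.168.0/21, 15.174.176.0/21, 15.174.184.0/21


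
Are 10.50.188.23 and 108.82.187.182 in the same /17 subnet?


Mask: 255.255.128.0
10.50.188.23 AND mask = 10.50.128.0
108.82.187.182 AND mask = 108.82.128.0
No, different subnets (10.50.128.0 vs 108.82.128.0)


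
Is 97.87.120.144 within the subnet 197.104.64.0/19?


Subnet network: 197.104.64.0
Test IP AND mask: 97.87.96.0
No, 97.87.120.144 is not in 197.104.64.0/19


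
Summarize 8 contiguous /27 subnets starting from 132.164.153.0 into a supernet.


Original prefix: /27
Number of subnets: 8 = 2^3
New prefix = 27 - 3 = 24
Supernet: 132.164.153.0/24


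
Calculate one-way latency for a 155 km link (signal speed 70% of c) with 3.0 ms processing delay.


Speed = 0.7 * 3e5 km/s = 210000 km/s
Propagation delay = 155 / 210000 = 0.0007 s = 0.7381 ms
Processing delay = 3.0 ms
Total one-way latency = 3.7381 ms


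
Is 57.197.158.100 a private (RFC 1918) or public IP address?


RFC 1918 private ranges:
  10.0.0.0/8 (10.0.0.0 - 10.255.255.255)
  172.16.0.0/12 (172.16.0.0 - 172.31.255.255)
  192.168.0.0/16 (192.168.0.0 - 192.168.255.255)
Public (not in any RFC 1918 range)


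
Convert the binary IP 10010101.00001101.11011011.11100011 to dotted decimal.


10010101 = 149
00001101 = 13
11011011 = 219
11100011 = 227
IP: 149.13.219.227


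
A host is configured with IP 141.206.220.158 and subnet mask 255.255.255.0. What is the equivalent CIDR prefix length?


Binary: 11111111.11111111.11111111.00000000
Count leading 1s
Prefix: /24


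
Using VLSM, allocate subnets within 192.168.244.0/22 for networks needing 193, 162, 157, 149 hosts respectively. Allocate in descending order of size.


193 hosts -> /24 (254 usable): 192.168.244.0/24
162 hosts -> /24 (254 usable): 192.168.245.0/24
157 hosts -> /24 (254 usable): 192.168.246.0/24
149 hosts -> /24 (254 usable): 192.168.247.0/24
Allocation: 192.168.244.0/24 (193 hosts, 254 usable); 192.168.245.0/24 (162 hosts, 254 usable); 192.168.246.0/24 (157 hosts, 254 usable); 192.168.247.0/24 (149 hosts, 254 usable)


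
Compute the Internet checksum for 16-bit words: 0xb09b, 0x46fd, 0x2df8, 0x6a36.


Sum all words (with carry folding):
+ 0xb09b = 0xb09b
+ 0x46fd = 0xf798
+ 0x2df8 = 0x2591
+ 0x6a36 = 0x8fc7
One's complement: ~0x8fc7
Checksum = 0x7038


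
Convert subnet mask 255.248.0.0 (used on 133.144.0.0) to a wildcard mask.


Subnet mask: 255.248.0.0
Wildcard = 255.255.255.255 - subnet mask
255 - 255 = 0
255 - 248 = 7
255 - 0 = 255
255 - 0 = 255
Wildcard: 0.7.255.255


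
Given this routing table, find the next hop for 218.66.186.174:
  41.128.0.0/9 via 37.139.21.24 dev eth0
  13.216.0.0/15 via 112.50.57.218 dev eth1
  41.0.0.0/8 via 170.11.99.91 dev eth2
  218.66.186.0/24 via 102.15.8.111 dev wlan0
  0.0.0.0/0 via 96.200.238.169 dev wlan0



Longest prefix match for 218.66.186.174:
  /9 41.128.0.0: no
  /15 13.216.0.0: no
  /8 41.0.0.0: no
  /24 218.66.186.0: MATCH
  /0 0.0.0.0: MATCH
Selected: next-hop 102.15.8.111 via wlan0 (matched /24)


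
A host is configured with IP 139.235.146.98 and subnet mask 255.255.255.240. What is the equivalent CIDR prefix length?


Binary: 11111111.11111111.11111111.11110000
Count leading 1s
Prefix: /28


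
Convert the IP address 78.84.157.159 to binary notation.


78 = 01001110
84 = 01010100
157 = 10011101
159 = 10011111
Binary: 01001110.01010100.10011101.10011111


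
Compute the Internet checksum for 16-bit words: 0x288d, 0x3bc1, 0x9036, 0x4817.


Sum all words (with carry folding):
+ 0x288d = 0x288d
+ 0x3bc1 = 0x644e
+ 0x9036 = 0xf484
+ 0x4817 = 0x3c9c
One's complement: ~0x3c9c
Checksum = 0xc363


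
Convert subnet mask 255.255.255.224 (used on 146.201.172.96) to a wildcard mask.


Subnet mask: 255.255.255.224
Wildcard = 255.255.255.255 - subnet mask
255 - 255 = 0
255 - 255 = 0
255 - 255 = 0
255 - 224 = 31
Wildcard: 0.0.0.31


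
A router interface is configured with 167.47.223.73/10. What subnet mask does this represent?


/10 means 10 network bits, 22 host bits
Binary: 11111111110000000000000000000000
Mask: 255.192.0.0


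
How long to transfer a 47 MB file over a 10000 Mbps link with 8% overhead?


Effective throughput = 10000 * (1 - 8/100) = 9200 Mbps
File size in Mb = 47 * 8 = 376 Mb
Time = 376 / 9200
Time = 0.0409 seconds


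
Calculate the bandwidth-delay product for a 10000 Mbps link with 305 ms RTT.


BDP = bandwidth * RTT
= 10000 Mbps * 305 ms
= 10000 * 1e6 * 305 / 1000 bits
= 3050000000 bits
= 381250000 bytes
= 372314.4531 KB
BDP = 3050000000 bits (381250000 bytes)


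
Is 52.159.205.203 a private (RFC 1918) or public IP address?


RFC 1918 private ranges:
  10.0.0.0/8 (10.0.0.0 - 10.255.255.255)
  172.16.0.0/12 (172.16.0.0 - 172.31.255.255)
  192.168.0.0/16 (192.168.0.0 - 192.168.255.255)
Public (not in any RFC 1918 range)


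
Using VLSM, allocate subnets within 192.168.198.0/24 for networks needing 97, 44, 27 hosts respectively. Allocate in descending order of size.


97 hosts -> /25 (126 usable): 192.168.198.0/25
44 hosts -> /26 (62 usable): 192.168.198.128/26
27 hosts -> /27 (30 usable): 192.168.198.192/27
Allocation: 192.168.198.0/25 (97 hosts, 126 usable); 192.168.198.128/26 (44 hosts, 62 usable); 192.168.198.192/27 (27 hosts, 30 usable)


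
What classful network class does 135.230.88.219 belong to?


First octet: 135
Binary: 10000111
10xxxxxx -> Class B (128-191)
Class B, default mask 255.255.0.0 (/16)


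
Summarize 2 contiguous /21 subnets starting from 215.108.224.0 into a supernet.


Original prefix: /21
Number of subnets: 2 = 2^1
New prefix = 21 - 1 = 20
Supernet: 215.108.224.0/20


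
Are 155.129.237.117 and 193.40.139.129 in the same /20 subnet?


Mask: 255.255.240.0
155.129.237.117 AND mask = 155.129.224.0
193.40.139.129 AND mask = 193.40.128.0
No, different subnets (155.129.224.0 vs 193.40.128.0)


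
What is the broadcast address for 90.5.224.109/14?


Network: 90.4.0.0/14
Host bits = 18
Set all host bits to 1:
Broadcast: 90.7.255.255


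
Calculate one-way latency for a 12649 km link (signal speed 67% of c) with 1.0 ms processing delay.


Speed = 0.67 * 3e5 km/s = 201000 km/s
Propagation delay = 12649 / 201000 = 0.0629 s = 62.9303 ms
Processing delay = 1.0 ms
Total one-way latency = 63.9303 ms


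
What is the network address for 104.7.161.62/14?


IP:   01101000.00000111.10100001.00111110
Mask: 11111111.11111100.00000000.00000000
AND operation:
Net:  01101000.00000100.00000000.00000000
Network: 104.4.0.0/14


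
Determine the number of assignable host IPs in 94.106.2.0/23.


Host bits = 32 - 23 = 9
Total addresses = 2^9 = 512
Usable = total - 2 (network and broadcast)
Usable hosts: 510


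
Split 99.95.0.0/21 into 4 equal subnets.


New prefix = 21 + 2 = 23
Each subnet has 512 addresses
  99.95.0.0/23
  99.95.2.0/23
  99.95.4.0/23
  99.95.6.0/23
Subnets: 99.95.0.0/23, 99.95.2.0/23, 99.95.4.0/23, 99.95.6.0/23


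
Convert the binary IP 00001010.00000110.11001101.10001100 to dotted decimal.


00001010 = 10
00000110 = 6
11001101 = 205
10001100 = 140
IP: 10.6.205.140


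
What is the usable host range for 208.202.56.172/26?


Network: 208.202.56.128
Broadcast: 208.202.56.191
First usable = network + 1
Last usable = broadcast - 1
Range: 208.202.56.129 to 208.202.56.190


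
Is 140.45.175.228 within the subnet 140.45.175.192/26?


Subnet network: 140.45.175.192
Test IP AND mask: 140.45.175.192
Yes, 140.45.175.228 is in 140.45.175.192/26


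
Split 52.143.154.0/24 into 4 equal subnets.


New prefix = 24 + 2 = 26
Each subnet has 64 addresses
  52.143.154.0/26
  52.143.154.64/26
  52.143.154.128/26
  52.143.154.192/26
Subnets: 52.143.154.0/26, 52.143.154.64/26, 52.143.154.128/26, 52.143.154.192/26


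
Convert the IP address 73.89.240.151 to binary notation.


73 = 01001001
89 = 01011001
240 = 11110000
151 = 10010111
Binary: 01001001.01011001.11110000.10010111


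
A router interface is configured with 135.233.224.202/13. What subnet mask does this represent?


/13 means 13 network bits, 19 host bits
Binary: 11111111111110000000000000000000
Mask: 255.248.0.0


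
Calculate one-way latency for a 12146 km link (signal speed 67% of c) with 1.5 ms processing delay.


Speed = 0.67 * 3e5 km/s = 201000 km/s
Propagation delay = 12146 / 201000 = 0.0604 s = 60.4279 ms
Processing delay = 1.5 ms
Total one-way latency = 61.9279 ms


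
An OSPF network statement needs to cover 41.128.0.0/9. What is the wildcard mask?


Subnet mask: 255.128.0.0
Wildcard = 255.255.255.255 - subnet mask
255 - 255 = 0
255 - 128 = 127
255 - 0 = 255
255 - 0 = 255
Wildcard: 0.127.255.255


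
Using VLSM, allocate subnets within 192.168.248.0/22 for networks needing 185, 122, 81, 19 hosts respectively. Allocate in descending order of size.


185 hosts -> /24 (254 usable): 192.168.248.0/24
122 hosts -> /25 (126 usable): 192.168.249.0/25
81 hosts -> /25 (126 usable): 192.168.249.128/25
19 hosts -> /27 (30 usable): 192.168.250.0/27
Allocation: 192.168.248.0/24 (185 hosts, 254 usable); 192.168.249.0/25 (122 hosts, 126 usable); 192.168.249.128/25 (81 hosts, 126 usable); 192.168.250.0/27 (19 hosts, 30 usable)


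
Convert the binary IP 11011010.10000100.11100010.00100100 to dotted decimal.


11011010 = 218
10000100 = 132
11100010 = 226
00100100 = 36
IP: 218.132.226.36


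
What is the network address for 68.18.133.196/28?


IP:   01000100.00010010.10000101.11000100
Mask: 11111111.11111111.11111111.11110000
AND operation:
Net:  01000100.00010010.10000101.11000000
Network: 68.18.133.192/28


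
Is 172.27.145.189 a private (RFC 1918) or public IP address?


RFC 1918 private ranges:
  10.0.0.0/8 (10.0.0.0 - 10.255.255.255)
  172.16.0.0/12 (172.16.0.0 - 172.31.255.255)
  192.168.0.0/16 (192.168.0.0 - 192.168.255.255)
Private (in 172.16.0.0/12)


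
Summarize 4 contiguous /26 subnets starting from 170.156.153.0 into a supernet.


Original prefix: /26
Number of subnets: 4 = 2^2
New prefix = 26 - 2 = 24
Supernet: 170.156.153.0/24


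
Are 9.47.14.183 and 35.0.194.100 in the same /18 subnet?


Mask: 255.255.192.0
9.47.14.183 AND mask = 9.47.0.0
35.0.194.100 AND mask = 35.0.192.0
No, different subnets (9.47.0.0 vs 35.0.192.0)


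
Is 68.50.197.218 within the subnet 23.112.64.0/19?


Subnet network: 23.112.64.0
Test IP AND mask: 68.50.192.0
No, 68.50.197.218 is not in 23.112.64.0/19


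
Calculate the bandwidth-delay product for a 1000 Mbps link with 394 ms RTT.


BDP = bandwidth * RTT
= 1000 Mbps * 394 ms
= 1000 * 1e6 * 394 / 1000 bits
= 394000000 bits
= 49250000 bytes
= 48095.7031 KB
BDP = 394000000 bits (49250000 bytes)


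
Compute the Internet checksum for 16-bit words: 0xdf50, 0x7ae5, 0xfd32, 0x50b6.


Sum all words (with carry folding):
+ 0xdf50 = 0xdf50
+ 0x7ae5 = 0x5a36
+ 0xfd32 = 0x5769
+ 0x50b6 = 0xa81f
One's complement: ~0xa81f
Checksum = 0x57e0


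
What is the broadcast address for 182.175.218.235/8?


Network: 182.0.0.0/8
Host bits = 24
Set all host bits to 1:
Broadcast: 182.255.255.255


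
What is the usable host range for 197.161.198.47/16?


Network: 197.161.0.0
Broadcast: 197.161.255.255
First usable = network + 1
Last usable = broadcast - 1
Range: 197.161.0.1 to 197.161.255.254


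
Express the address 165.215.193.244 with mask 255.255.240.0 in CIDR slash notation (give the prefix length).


Binary: 11111111.11111111.11110000.00000000
Count leading 1s
Prefix: /20


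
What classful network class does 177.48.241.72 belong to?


First octet: 177
Binary: 10110001
10xxxxxx -> Class B (128-191)
Class B, default mask 255.255.0.0 (/16)


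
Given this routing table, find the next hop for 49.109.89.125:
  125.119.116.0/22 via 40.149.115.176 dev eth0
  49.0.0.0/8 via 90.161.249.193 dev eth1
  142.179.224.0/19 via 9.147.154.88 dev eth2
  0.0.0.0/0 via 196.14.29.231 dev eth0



Longest prefix match for 49.109.89.125:
  /22 125.119.116.0: no
  /8 49.0.0.0: MATCH
  /19 142.179.224.0: no
  /0 0.0.0.0: MATCH
Selected: next-hop 90.161.249.193 via eth1 (matched /8)


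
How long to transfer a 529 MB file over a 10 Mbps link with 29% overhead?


Effective throughput = 10 * (1 - 29/100) = 7.1 Mbps
File size in Mb = 529 * 8 = 4232 Mb
Time = 4232 / 7.1
Time = 596.0563 seconds


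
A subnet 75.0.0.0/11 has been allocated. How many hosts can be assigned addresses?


Host bits = 32 - 11 = 21
Total addresses = 2^21 = 2097152
Usable = total - 2 (network and broadcast)
Usable hosts: 2097150


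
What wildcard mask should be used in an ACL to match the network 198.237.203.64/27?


Subnet mask: 255.255.255.224
Wildcard = 255.255.255.255 - subnet mask
255 - 255 = 0
255 - 255 = 0
255 - 255 = 0
255 - 224 = 31
Wildcard: 0.0.0.31


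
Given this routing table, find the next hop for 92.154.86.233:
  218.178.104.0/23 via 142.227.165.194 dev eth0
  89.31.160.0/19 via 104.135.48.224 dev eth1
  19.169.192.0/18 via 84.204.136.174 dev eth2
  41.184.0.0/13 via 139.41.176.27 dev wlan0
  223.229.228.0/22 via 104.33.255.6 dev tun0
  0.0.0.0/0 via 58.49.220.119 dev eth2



Longest prefix match for 92.154.86.233:
  /23 218.178.104.0: no
  /19 89.31.160.0: no
  /18 19.169.192.0: no
  /13 41.184.0.0: no
  /22 223.229.228.0: no
  /0 0.0.0.0: MATCH
Selected: next-hop 58.49.220.119 via eth2 (matched /0)


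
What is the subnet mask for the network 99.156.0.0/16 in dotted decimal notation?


/16 means 16 network bits, 16 host bits
Binary: 11111111111111110000000000000000
Mask: 255.255.0.0


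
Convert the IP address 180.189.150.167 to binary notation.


180 = 10110100
189 = 10111101
150 = 10010110
167 = 10100111
Binary: 10110100.10111101.10010110.10100111


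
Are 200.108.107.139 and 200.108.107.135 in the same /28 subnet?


Mask: 255.255.255.240
200.108.107.139 AND mask = 200.108.107.128
200.108.107.135 AND mask = 200.108.107.128
Yes, same subnet (200.108.107.128)


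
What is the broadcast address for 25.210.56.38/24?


Network: 25.210.56.0/24
Host bits = 8
Set all host bits to 1:
Broadcast: 25.210.56.255


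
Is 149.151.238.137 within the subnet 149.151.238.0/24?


Subnet network: 149.151.238.0
Test IP AND mask: 149.151.238.0
Yes, 149.151.238.137 is in 149.151.238.0/24


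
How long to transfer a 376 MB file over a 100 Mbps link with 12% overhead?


Effective throughput = 100 * (1 - 12/100) = 88 Mbps
File size in Mb = 376 * 8 = 3008 Mb
Time = 3008 / 88
Time = 34.1818 seconds


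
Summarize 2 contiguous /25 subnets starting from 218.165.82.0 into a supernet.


Original prefix: /25
Number of subnets: 2 = 2^1
New prefix = 25 - 1 = 24
Supernet: 218.165.82.0/24


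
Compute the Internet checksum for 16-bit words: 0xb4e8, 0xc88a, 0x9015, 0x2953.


Sum all words (with carry folding):
+ 0xb4e8 = 0xb4e8
+ 0xc88a = 0x7d73
+ 0x9015 = 0x0d89
+ 0x2953 = 0x36dc
One's complement: ~0x36dc
Checksum = 0xc923


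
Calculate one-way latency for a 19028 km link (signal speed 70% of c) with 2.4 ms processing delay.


Speed = 0.7 * 3e5 km/s = 210000 km/s
Propagation delay = 19028 / 210000 = 0.0906 s = 90.6095 ms
Processing delay = 2.4 ms
Total one-way latency = 93.0095 ms


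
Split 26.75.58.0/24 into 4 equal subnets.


New prefix = 24 + 2 = 26
Each subnet has 64 addresses
  26.75.58.0/26
  26.75.58.64/26
  26.75.58.128/26
  26.75.58.192/26
Subnets: 26.75.58.0/26, 26.75.58.64/26, 26.75.58.128/26, 26.75.58.192/26


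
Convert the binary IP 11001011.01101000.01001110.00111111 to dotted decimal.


11001011 = 203
01101000 = 104
01001110 = 78
00111111 = 63
IP: 203.104.78.63


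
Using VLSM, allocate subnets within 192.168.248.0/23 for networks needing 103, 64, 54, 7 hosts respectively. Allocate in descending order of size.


103 hosts -> /25 (126 usable): 192.168.248.0/25
64 hosts -> /25 (126 usable): 192.168.248.128/25
54 hosts -> /26 (62 usable): 192.168.249.0/26
7 hosts -> /28 (14 usable): 192.168.249.64/28
Allocation: 192.168.248.0/25 (103 hosts, 126 usable); 192.168.248.128/25 (64 hosts, 126 usable); 192.168.249.0/26 (54 hosts, 62 usable); 192.168.249.64/28 (7 hosts, 14 usable)


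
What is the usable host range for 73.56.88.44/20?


Network: 73.56.80.0
Broadcast: 73.56.95.255
First usable = network + 1
Last usable = broadcast - 1
Range: 73.56.80.1 to 73.56.95.254


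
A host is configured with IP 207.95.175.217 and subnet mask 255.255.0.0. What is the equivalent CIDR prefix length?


Binary: 11111111.11111111.00000000.00000000
Count leading 1s
Prefix: /16


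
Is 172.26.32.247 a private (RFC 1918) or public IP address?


RFC 1918 private ranges:
  10.0.0.0/8 (10.0.0.0 - 10.255.255.255)
  172.16.0.0/12 (172.16.0.0 - 172.31.255.255)
  192.168.0.0/16 (192.168.0.0 - 192.168.255.255)
Private (in 172.16.0.0/12)


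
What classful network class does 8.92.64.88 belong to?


First octet: 8
Binary: 00001000
0xxxxxxx -> Class A (1-126)
Class A, default mask 255.0.0.0 (/8)


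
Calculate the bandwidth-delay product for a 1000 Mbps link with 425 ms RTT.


BDP = bandwidth * RTT
= 1000 Mbps * 425 ms
= 1000 * 1e6 * 425 / 1000 bits
= 425000000 bits
= 53125000 bytes
= 51879.8828 KB
BDP = 425000000 bits (53125000 bytes)


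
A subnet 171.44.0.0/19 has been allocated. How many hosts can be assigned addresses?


Host bits = 32 - 19 = 13
Total addresses = 2^13 = 8192
Usable = total - 2 (network and broadcast)
Usable hosts: 8190


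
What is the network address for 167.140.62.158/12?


IP:   10100111.10001100.00111110.10011110
Mask: 11111111.11110000.00000000.00000000
AND operation:
Net:  10100111.10000000.00000000.00000000
Network: 167.128.0.0/12


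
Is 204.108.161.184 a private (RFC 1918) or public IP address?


RFC 1918 private ranges:
  10.0.0.0/8 (10.0.0.0 - 10.255.255.255)
  172.16.0.0/12 (172.16.0.0 - 172.31.255.255)
  192.168.0.0/16 (192.168.0.0 - 192.168.255.255)
Public (not in any RFC 1918 range)


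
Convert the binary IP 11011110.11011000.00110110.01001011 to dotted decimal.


11011110 = 222
11011000 = 216
00110110 = 54
01001011 = 75
IP: 222.216.54.75


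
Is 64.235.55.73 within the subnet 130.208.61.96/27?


Subnet network: 130.208.61.96
Test IP AND mask: 64.235.55.64
No, 64.235.55.73 is not in 130.208.61.96/27


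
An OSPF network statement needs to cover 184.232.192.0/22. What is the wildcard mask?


Subnet mask: 255.255.252.0
Wildcard = 255.255.255.255 - subnet mask
255 - 255 = 0
255 - 255 = 0
255 - 252 = 3
255 - 0 = 255
Wildcard: 0.0.3.255


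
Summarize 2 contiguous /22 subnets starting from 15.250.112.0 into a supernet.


Original prefix: /22
Number of subnets: 2 = 2^1
New prefix = 22 - 1 = 21
Supernet: 15.250.112.0/21


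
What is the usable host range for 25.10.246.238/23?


Network: 25.10.246.0
Broadcast: 25.10.247.255
First usable = network + 1
Last usable = broadcast - 1
Range: 25.10.246.1 to 25.10.247.254


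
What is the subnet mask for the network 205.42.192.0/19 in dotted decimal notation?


/19 means 19 network bits, 13 host bits
Binary: 11111111111111111110000000000000
Mask: 255.255.224.0


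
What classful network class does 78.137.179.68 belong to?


First octet: 78
Binary: 01001110
0xxxxxxx -> Class A (1-126)
Class A, default mask 255.0.0.0 (/8)


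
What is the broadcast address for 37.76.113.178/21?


Network: 37.76.112.0/21
Host bits = 11
Set all host bits to 1:
Broadcast: 37.76.119.255


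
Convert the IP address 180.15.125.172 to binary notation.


180 = 10110100
15 = 00001111
125 = 01111101
172 = 10101100
Binary: 10110100.00001111.01111101.10101100


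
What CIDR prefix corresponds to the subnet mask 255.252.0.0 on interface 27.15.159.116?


Binary: 11111111.11111100.00000000.00000000
Count leading 1s
Prefix: /14


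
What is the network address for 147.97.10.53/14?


IP:   10010011.01100001.00001010.00110101
Mask: 11111111.11111100.00000000.00000000
AND operation:
Net:  10010011.01100000.00000000.00000000
Network: 147.96.0.0/14


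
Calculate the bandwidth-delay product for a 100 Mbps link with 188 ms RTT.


BDP = bandwidth * RTT
= 100 Mbps * 188 ms
= 100 * 1e6 * 188 / 1000 bits
= 18800000 bits
= 2350000 bytes
= 2294.9219 KB
BDP = 18800000 bits (2350000 bytes)


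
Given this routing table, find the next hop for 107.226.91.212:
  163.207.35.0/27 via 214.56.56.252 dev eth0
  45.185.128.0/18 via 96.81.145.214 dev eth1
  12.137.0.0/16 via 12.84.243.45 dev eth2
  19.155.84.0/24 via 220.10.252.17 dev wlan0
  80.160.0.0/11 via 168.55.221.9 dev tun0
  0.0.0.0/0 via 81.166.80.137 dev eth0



Longest prefix match for 107.226.91.212:
  /27 163.207.35.0: no
  /18 45.185.128.0: no
  /16 12.137.0.0: no
  /24 19.155.84.0: no
  /11 80.160.0.0: no
  /0 0.0.0.0: MATCH
Selected: next-hop 81.166.80.137 via eth0 (matched /0)


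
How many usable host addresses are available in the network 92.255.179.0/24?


Host bits = 32 - 24 = 8
Total addresses = 2^8 = 256
Usable = total - 2 (network and broadcast)
Usable hosts: 254


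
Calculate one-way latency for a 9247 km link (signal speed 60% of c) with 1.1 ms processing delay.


Speed = 0.6 * 3e5 km/s = 180000 km/s
Propagation delay = 9247 / 180000 = 0.0514 s = 51.3722 ms
Processing delay = 1.1 ms
Total one-way latency = 52.4722 ms


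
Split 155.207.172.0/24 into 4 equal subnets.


New prefix = 24 + 2 = 26
Each subnet has 64 addresses
  155.207.172.0/26
  155.207.172.64/26
  155.207.172.128/26
  155.207.172.192/26
Subnets: 155.207.172.0/26, 155.207.172.64/26, 155.207.172.128/26, 155.207.172.192/26


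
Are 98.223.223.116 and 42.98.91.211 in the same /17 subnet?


Mask: 255.255.128.0
98.223.223.116 AND mask = 98.223.128.0
42.98.91.211 AND mask = 42.98.0.0
No, different subnets (98.223.128.0 vs 42.98.0.0)


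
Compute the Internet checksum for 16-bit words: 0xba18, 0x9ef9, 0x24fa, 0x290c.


Sum all words (with carry folding):
+ 0xba18 = 0xba18
+ 0x9ef9 = 0x5912
+ 0x24fa = 0x7e0c
+ 0x290c = 0xa718
One's complement: ~0xa718
Checksum = 0x58e7


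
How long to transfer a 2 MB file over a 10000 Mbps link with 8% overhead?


Effective throughput = 10000 * (1 - 8/100) = 9200 Mbps
File size in Mb = 2 * 8 = 16 Mb
Time = 16 / 9200
Time = 0.0017 seconds


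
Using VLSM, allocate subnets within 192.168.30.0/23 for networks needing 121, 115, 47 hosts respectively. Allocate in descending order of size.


121 hosts -> /25 (126 usable): 192.168.30.0/25
115 hosts -> /25 (126 usable): 192.168.30.128/25
47 hosts -> /26 (62 usable): 192.168.31.0/26
Allocation: 192.168.30.0/25 (121 hosts, 126 usable); 192.168.30.128/25 (115 hosts, 126 usable); 192.168.31.0/26 (47 hosts, 62 usable)


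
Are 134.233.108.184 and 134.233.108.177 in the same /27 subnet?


Mask: 255.255.255.224
134.233.108.184 AND mask = 134.233.108.160
134.233.108.177 AND mask = 134.233.108.160
Yes, same subnet (134.233.108.160)


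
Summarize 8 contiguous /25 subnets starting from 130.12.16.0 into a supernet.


Original prefix: /25
Number of subnets: 8 = 2^3
New prefix = 25 - 3 = 22
Supernet: 130.12.16.0/22


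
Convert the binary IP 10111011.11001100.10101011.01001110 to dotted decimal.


10111011 = 187
11001100 = 204
10101011 = 171
01001110 = 78
IP: 187.204.171.78


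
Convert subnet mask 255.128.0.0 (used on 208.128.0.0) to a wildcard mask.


Subnet mask: 255.128.0.0
Wildcard = 255.255.255.255 - subnet mask
255 - 255 = 0
255 - 128 = 127
255 - 0 = 255
255 - 0 = 255
Wildcard: 0.127.255.255


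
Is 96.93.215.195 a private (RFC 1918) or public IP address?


RFC 1918 private ranges:
  10.0.0.0/8 (10.0.0.0 - 10.255.255.255)
  172.16.0.0/12 (172.16.0.0 - 172.31.255.255)
  192.168.0.0/16 (192.168.0.0 - 192.168.255.255)
Public (not in any RFC 1918 range)
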